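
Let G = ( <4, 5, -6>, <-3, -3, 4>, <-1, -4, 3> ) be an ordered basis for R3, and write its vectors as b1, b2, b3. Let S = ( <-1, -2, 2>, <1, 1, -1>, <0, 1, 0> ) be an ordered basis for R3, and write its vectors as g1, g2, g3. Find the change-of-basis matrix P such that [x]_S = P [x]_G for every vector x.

[[-2, 1, 2], [2, -2, 1], [-1, 1, -1]]

Take x = bj: its G-coordinates are the j-th standard unit vector, so P e_j — column j of P — equals [bj]_S.
b1 = -2g1 + 2g2 - g3, giving column 1 = <-2, 2, -1>; repeating for each j gives P = [[-2, 1, 2], [2, -2, 1], [-1, 1, -1]].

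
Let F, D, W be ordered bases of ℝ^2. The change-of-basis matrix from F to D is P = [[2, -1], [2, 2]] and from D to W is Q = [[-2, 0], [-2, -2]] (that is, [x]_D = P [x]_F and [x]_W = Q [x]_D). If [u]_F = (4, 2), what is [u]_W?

Apply P to get D-coordinates (6, 12), then Q to get W-coordinates.
The result is [u]_W = (-12, -36).

(-12, -36)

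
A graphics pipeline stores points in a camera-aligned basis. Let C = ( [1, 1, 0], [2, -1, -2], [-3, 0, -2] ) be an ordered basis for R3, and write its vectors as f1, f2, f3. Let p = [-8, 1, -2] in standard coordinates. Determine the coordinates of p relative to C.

[0, -1, 2]

[p]_C is the unique c with M c = p, where M has columns f1, ..., f3.
Row-reducing the augmented matrix [M | p] gives c = (0, -1, 2).
Check: 0·f1 - f2 + 2f3 = [-8, 1, -2].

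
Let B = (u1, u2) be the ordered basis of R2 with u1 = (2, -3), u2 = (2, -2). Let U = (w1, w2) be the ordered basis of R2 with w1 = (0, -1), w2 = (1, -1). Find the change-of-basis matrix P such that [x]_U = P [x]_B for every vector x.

Take x = uj: its B-coordinates are the j-th standard unit vector, so P e_j — column j of P — equals [uj]_U.
u1 = w1 + 2w2, giving column 1 = (1, 2); repeating for each j gives P = [[1, 0], [2, 2]].

[[1, 0], [2, 2]]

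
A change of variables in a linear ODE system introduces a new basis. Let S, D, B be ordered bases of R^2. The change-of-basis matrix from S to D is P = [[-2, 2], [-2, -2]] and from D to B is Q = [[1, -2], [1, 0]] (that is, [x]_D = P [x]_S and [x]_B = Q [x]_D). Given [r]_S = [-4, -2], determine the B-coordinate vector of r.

[-20, 4]

Apply P to get D-coordinates [4, 12], then Q to get B-coordinates.
The result is [r]_B = [-20, 4].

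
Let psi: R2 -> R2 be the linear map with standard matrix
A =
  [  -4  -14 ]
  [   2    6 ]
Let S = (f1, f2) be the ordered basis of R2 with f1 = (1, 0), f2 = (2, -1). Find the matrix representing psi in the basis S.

[[0, 2], [-2, 2]]

With P the matrix whose columns are f1, f2, [psi]_S = P^(-1) A P.
Column by column: psi(f1) = A f1 = (-4, 2); its S-coordinates (0, -2) give column 1.
Continuing for each basis vector yields [psi]_S = [[0, 2], [-2, 2]].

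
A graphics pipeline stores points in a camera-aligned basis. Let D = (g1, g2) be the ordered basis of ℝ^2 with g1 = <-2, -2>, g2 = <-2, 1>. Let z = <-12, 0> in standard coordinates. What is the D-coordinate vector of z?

[z]_D is the unique c with M c = z, where M has columns g1, g2.
System: -2c_1 - 2c_2 = -12, -2c_1 + c_2 = 0; solving gives c_1 = 2, c_2 = 4.
Check: 2g1 + 4g2 = <-12, 0>.

<2, 4>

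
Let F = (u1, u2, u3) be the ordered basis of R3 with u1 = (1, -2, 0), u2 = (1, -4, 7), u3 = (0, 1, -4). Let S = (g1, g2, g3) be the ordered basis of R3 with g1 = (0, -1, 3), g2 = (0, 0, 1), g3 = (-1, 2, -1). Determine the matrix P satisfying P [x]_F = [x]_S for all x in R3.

[[0, 2, -1], [-1, 0, -1], [-1, -1, 0]]

Let M have columns uj and N have columns gj. Then for every x, N [x]_S = x = M [x]_F, so P = N^(-1) M.
Since det N = 1, N^(-1) has integer entries; multiplying gives P = [[0, 2, -1], [-1, 0, -1], [-1, -1, 0]].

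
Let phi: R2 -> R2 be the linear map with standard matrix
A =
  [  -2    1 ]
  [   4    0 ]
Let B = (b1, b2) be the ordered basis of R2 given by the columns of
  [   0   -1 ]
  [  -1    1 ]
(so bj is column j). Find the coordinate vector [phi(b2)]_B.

<1, -3>

Compute phi(b2) = A b2 = <3, -4> in standard coordinates.
Then write this in B-coordinates: solve for y in y_1 b1 + y_2 b2 = <3, -4>.
This gives y = <1, -3>, which is column 2 of [phi]_B.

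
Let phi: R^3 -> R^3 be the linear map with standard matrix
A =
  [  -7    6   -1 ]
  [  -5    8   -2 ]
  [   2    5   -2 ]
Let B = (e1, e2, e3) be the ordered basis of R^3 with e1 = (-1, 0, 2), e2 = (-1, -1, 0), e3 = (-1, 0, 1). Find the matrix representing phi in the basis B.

[[-2, -3, -1], [-1, 3, -3], [-2, -1, -2]]

With P the matrix whose columns are e1, ..., e3, [phi]_B = P^(-1) A P.
Column by column: phi(e1) = A e1 = (5, 1, -6); its B-coordinates (-2, -1, -2) give column 1.
Continuing for each basis vector yields [phi]_B = [[-2, -3, -1], [-1, 3, -3], [-2, -1, -2]].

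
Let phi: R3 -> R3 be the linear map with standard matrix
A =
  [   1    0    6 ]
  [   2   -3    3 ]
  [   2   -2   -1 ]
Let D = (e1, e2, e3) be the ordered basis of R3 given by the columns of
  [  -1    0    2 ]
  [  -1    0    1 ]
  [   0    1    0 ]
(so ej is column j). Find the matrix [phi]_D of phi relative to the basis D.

With P the matrix whose columns are e1, ..., e3, [phi]_D = P^(-1) A P.
Column by column: phi(e1) = A e1 = [-1, 1, 0]; its D-coordinates [-3, 0, -2] give column 1.
Continuing for each basis vector yields [phi]_D = [[-3, 0, 0], [0, -1, 2], [-2, 3, 1]].

[[-3, 0, 0], [0, -1, 2], [-2, 3, 1]]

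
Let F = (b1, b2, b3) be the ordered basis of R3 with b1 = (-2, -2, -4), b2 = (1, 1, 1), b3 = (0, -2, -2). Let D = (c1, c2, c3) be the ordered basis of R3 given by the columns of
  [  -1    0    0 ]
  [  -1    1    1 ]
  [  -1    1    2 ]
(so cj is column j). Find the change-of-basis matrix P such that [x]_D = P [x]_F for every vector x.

[[2, -1, 0], [2, 0, -2], [-2, 0, 0]]

Take x = bj: its F-coordinates are the j-th standard unit vector, so P e_j — column j of P — equals [bj]_D.
b1 = 2c1 + 2c2 - 2c3, giving column 1 = (2, 2, -2); repeating for each j gives P = [[2, -1, 0], [2, 0, -2], [-2, 0, 0]].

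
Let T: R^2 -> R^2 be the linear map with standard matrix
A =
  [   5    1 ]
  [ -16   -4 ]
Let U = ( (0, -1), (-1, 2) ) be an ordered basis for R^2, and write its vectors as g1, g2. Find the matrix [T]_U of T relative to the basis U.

[[-2, -2], [1, 3]]

The j-th column of [T]_U is [T(gj)]_U.
T(g1) = A g1 = (-1, 4) = -2g1 + g2, so column 1 is (-2, 1).
Repeating for g2 and assembling the columns gives [[-2, -2], [1, 3]].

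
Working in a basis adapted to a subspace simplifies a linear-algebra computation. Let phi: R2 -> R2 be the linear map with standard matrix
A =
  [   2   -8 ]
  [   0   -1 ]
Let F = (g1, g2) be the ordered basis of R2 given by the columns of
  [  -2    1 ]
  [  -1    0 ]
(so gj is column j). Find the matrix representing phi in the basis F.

[[-1, 0], [2, 2]]

With P the matrix whose columns are g1, g2, [phi]_F = P^(-1) A P.
Column by column: phi(g1) = A g1 = (4, 1); its F-coordinates (-1, 2) give column 1.
Continuing for each basis vector yields [phi]_F = [[-1, 0], [2, 2]].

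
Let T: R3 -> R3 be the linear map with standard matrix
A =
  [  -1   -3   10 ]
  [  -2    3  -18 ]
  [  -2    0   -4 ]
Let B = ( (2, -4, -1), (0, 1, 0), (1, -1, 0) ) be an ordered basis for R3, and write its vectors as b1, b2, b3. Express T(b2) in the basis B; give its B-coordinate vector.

(0, 0, -3)

Compute T(b2) = A b2 = (-3, 3, 0) in standard coordinates.
Then write this in B-coordinates: solve for y in y_1 b1 + ... + y_3 b3 = (-3, 3, 0).
This gives y = (0, 0, -3), which is column 2 of [T]_B.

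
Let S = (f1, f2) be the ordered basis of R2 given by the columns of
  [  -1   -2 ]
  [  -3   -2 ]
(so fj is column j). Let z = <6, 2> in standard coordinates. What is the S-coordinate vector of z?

Write z = c_1 f1 + c_2 f2 and solve for the c_i.
System: -c_1 - 2c_2 = 6, -3c_1 - 2c_2 = 2; solving gives c_1 = 2, c_2 = -4.
Check: 2f1 - 4f2 = <6, 2>.

<2, -4>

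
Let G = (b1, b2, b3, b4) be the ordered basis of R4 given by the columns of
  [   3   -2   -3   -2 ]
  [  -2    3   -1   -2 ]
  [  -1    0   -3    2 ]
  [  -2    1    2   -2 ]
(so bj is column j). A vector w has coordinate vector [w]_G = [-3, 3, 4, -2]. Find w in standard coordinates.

[-23, 15, -13, 21]

w = M [w]_G, where M has columns b1, ..., b4.
Carrying out the matrix-vector product, w = [-23, 15, -13, 21].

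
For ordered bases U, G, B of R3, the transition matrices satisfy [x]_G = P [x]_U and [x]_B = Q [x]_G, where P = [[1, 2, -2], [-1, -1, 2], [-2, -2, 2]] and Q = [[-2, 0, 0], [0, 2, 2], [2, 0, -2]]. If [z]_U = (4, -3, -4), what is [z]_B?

First [z]_G = P [z]_U = (6, -9, -10).
Then [z]_B = Q [z]_G = (-12, -38, 32).

(-12, -38, 32)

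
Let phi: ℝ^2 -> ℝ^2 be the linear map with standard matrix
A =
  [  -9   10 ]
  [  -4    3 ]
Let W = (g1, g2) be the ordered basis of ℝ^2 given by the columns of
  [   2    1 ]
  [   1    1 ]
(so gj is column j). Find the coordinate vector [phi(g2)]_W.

<2, -3>

Column 2 of [phi]_W is the W-coordinate vector of phi(g2).
In standard coordinates phi(g2) = A g2 = <1, -1>.
Converting to W: <1, -1> = 2g1 - 3g2, so the coordinate vector is <2, -3>.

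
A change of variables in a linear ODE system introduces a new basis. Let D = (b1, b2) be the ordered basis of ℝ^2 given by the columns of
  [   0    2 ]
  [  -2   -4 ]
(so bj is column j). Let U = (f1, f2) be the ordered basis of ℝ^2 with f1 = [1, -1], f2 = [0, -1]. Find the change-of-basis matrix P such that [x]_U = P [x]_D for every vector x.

Column j of P is [bj]_U, since P maps D-coordinates to U-coordinates.
Expressing b1 in U: b1 = 0·f1 + 2f2, so column 1 of P is [0, 2].
Doing the same for each bj gives P = [[0, 2], [2, 2]].

[[0, 2], [2, 2]]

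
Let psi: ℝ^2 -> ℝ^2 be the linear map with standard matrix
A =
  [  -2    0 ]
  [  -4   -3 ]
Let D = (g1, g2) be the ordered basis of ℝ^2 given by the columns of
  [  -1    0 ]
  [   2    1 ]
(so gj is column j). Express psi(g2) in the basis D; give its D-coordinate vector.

<0, -3>

Compute psi(g2) = A g2 = <0, -3> in standard coordinates.
Then write this in D-coordinates: solve for y in y_1 g1 + y_2 g2 = <0, -3>.
This gives y = <0, -3>, which is column 2 of [psi]_D.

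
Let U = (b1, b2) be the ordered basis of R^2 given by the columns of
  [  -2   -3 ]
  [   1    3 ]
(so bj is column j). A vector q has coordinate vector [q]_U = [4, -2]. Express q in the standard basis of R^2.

q = M [q]_U, where M has columns b1, b2.
Carrying out the matrix-vector product, q = [-2, -2].

[-2, -2]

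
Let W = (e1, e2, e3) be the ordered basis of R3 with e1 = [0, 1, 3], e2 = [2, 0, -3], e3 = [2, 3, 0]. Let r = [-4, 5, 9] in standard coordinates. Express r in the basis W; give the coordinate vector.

[-1, -4, 2]

Write r = c_1 e1 + ... + c_3 e3 and solve for the c_i.
Row-reducing the augmented matrix [M | r] gives c = (-1, -4, 2).
Check: -e1 - 4e2 + 2e3 = [-4, 5, 9].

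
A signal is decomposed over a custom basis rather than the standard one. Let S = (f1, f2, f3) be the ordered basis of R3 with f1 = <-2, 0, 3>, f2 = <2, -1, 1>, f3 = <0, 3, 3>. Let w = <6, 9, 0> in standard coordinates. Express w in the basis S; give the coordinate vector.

[w]_S is the unique c with M c = w, where M has columns f1, ..., f3.
Gaussian elimination on [M | w] yields c = (-3, 0, 3).
Check: -3f1 + 0·f2 + 3f3 = <6, 9, 0>.

<-3, 0, 3>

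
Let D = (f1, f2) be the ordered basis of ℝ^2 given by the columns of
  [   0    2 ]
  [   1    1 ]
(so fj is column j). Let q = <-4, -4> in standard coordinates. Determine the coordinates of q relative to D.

[q]_D is the unique c with M c = q, where M has columns f1, f2.
System: 0c_1 + 2c_2 = -4, c_1 + c_2 = -4; solving gives c_1 = -2, c_2 = -2.
Check: -2f1 - 2f2 = <-4, -4>.

<-2, -2>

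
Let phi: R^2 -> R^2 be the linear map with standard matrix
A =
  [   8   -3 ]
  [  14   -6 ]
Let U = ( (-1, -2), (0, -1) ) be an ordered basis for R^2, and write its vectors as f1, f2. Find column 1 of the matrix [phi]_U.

Column 1 of [phi]_U is the U-coordinate vector of phi(f1).
In standard coordinates phi(f1) = A f1 = (-2, -2).
Converting to U: (-2, -2) = 2f1 - 2f2, so the coordinate vector is (2, -2).

(2, -2)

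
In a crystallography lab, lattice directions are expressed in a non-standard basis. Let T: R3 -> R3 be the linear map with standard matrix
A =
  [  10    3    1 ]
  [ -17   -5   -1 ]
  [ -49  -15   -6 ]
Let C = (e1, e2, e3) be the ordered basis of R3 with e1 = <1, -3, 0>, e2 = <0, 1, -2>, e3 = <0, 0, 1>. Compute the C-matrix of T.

The j-th column of [T]_C is [T(ej)]_C.
T(e1) = A e1 = <1, -2, -4> = e1 + e2 - 2e3, so column 1 is <1, 1, -2>.
Repeating for e2, e3 and assembling the columns gives [[1, 1, 1], [1, 0, 2], [-2, -3, -2]].

[[1, 1, 1], [1, 0, 2], [-2, -3, -2]]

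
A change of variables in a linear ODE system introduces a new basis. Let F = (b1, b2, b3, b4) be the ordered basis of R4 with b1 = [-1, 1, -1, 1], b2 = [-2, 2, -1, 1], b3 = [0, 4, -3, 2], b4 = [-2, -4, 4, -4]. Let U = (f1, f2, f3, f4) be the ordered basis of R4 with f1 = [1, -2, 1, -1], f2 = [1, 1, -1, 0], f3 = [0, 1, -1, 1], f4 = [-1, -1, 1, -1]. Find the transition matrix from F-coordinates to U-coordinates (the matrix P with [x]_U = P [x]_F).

[[0, -1, -1, 0], [0, 0, 1, 0], [2, 1, 1, -2], [1, 1, 0, 2]]

Take x = bj: its F-coordinates are the j-th standard unit vector, so P e_j — column j of P — equals [bj]_U.
b1 = 0·f1 + 0·f2 + 2f3 + f4, giving column 1 = [0, 0, 2, 1]; repeating for each j gives P = [[0, -1, -1, 0], [0, 0, 1, 0], [2, 1, 1, -2], [1, 1, 0, 2]].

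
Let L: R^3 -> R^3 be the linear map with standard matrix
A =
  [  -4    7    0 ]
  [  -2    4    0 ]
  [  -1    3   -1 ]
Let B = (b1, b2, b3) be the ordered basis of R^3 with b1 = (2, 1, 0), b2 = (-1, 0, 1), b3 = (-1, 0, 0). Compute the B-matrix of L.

[[0, 2, 2], [1, 0, 1], [0, 0, -1]]

Let P have columns b1, ..., b3. Then [L]_B = P^(-1) A P.
Here det P = -1, so P^(-1) is integer; computing A P first and then P^(-1)(A P) gives [[0, 2, 2], [1, 0, 1], [0, 0, -1]].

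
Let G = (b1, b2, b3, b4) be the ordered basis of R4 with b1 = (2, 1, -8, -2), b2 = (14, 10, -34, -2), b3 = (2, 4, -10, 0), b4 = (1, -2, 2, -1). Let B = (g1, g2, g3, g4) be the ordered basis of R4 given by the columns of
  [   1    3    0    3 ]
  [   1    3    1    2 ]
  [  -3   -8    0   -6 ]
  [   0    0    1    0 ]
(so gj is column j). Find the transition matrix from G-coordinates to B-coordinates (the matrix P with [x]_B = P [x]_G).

[[2, 2, 2, -2], [1, 2, 2, -1], [-2, -2, 0, -1], [-1, 2, -2, 2]]

Let M have columns bj and N have columns gj. Then for every x, N [x]_B = x = M [x]_G, so P = N^(-1) M.
Since det N = -1, N^(-1) has integer entries; multiplying gives P = [[2, 2, 2, -2], [1, 2, 2, -1], [-2, -2, 0, -1], [-1, 2, -2, 2]].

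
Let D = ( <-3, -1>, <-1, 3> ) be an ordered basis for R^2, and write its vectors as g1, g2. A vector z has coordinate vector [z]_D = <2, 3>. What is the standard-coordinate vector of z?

z = M [z]_D, where M has columns g1, g2.
Carrying out the matrix-vector product, z = <-9, 7>.

<-9, 7>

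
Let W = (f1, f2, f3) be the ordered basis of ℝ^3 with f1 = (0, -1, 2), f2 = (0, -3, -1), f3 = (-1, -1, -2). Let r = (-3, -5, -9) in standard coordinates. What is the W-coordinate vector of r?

(-1, 1, 3)

[r]_W is the unique c with M c = r, where M has columns f1, ..., f3.
Solving this 3x3 system gives c = (-1, 1, 3).
Check: -f1 + f2 + 3f3 = (-3, -5, -9).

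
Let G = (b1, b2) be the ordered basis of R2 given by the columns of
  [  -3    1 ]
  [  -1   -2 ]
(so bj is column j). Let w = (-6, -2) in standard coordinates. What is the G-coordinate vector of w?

(2, 0)

[w]_G is the unique c with M c = w, where M has columns b1, b2.
System: -3c_1 + c_2 = -6, -c_1 - 2c_2 = -2; solving gives c_1 = 2, c_2 = 0.
Check: 2b1 + 0·b2 = (-6, -2).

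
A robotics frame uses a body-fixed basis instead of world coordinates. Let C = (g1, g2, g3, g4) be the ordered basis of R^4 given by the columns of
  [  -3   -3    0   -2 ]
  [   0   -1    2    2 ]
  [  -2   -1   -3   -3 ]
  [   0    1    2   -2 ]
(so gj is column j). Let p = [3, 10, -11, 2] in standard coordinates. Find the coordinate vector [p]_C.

[3, -4, 3, 0]

Write p = c_1 g1 + ... + c_4 g4 and solve for the c_i.
Gaussian elimination on [M | p] yields c = (3, -4, 3, 0).
Check: 3g1 - 4g2 + 3g3 + 0·g4 = [3, 10, -11, 2].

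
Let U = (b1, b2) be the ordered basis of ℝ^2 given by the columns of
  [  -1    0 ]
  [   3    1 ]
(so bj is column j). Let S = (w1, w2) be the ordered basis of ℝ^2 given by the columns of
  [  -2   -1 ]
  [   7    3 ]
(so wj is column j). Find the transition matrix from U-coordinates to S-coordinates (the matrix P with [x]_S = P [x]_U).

Column j of P is [bj]_S, since P maps U-coordinates to S-coordinates.
Expressing b1 in S: b1 = 0·w1 + w2, so column 1 of P is <0, 1>.
Doing the same for each bj gives P = [[0, 1], [1, -2]].

[[0, 1], [1, -2]]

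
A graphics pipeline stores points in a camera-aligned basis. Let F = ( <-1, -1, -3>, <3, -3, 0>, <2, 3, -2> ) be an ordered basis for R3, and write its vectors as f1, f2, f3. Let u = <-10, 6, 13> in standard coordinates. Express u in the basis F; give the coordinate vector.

We seek scalars with c_1 f1 + ... + c_3 f3 = u; equivalently solve M c = u where the columns of M are f1, ..., f3.
Gaussian elimination on [M | u] yields c = (-3, -3, -2).
Check: -3f1 - 3f2 - 2f3 = <-10, 6, 13>.

<-3, -3, -2>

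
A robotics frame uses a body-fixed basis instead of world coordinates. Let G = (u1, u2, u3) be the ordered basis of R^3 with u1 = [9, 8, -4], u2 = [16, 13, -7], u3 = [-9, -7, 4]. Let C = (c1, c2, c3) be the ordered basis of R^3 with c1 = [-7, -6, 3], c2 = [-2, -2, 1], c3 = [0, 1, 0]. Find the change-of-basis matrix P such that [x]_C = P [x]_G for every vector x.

[[-1, -2, 1], [-1, -1, 1], [0, -1, 1]]

Column j of P is [uj]_C, since P maps G-coordinates to C-coordinates.
Expressing u1 in C: u1 = -c1 - c2 + 0·c3, so column 1 of P is [-1, -1, 0].
Doing the same for each uj gives P = [[-1, -2, 1], [-1, -1, 1], [0, -1, 1]].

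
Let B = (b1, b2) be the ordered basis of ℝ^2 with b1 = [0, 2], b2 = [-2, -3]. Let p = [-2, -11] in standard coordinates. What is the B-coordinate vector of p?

[-4, 1]

Write p = c_1 b1 + c_2 b2 and solve for the c_i.
System: 0c_1 - 2c_2 = -2, 2c_1 - 3c_2 = -11; solving gives c_1 = -4, c_2 = 1.
Check: -4b1 + b2 = [-2, -11].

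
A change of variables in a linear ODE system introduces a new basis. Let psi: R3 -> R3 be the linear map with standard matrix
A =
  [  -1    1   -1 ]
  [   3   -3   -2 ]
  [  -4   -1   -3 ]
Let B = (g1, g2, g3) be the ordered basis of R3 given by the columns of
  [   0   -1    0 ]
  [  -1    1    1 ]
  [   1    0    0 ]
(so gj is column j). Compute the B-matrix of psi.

[[-2, 3, -1], [2, -2, -1], [-3, -1, -3]]

The j-th column of [psi]_B is [psi(gj)]_B.
psi(g1) = A g1 = <-2, 1, -2> = -2g1 + 2g2 - 3g3, so column 1 is <-2, 2, -3>.
Repeating for g2, g3 and assembling the columns gives [[-2, 3, -1], [2, -2, -1], [-3, -1, -3]].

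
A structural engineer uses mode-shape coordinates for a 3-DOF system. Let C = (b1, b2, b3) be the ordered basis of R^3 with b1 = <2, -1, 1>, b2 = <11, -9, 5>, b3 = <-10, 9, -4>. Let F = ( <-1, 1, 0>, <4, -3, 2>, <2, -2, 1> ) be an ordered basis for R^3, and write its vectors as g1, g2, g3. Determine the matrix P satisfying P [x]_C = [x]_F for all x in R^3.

Column j of P is [bj]_F, since P maps C-coordinates to F-coordinates.
Expressing b1 in F: b1 = 0·g1 + g2 - g3, so column 1 of P is <0, 1, -1>.
Doing the same for each bj gives P = [[0, -1, 2], [1, 2, -1], [-1, 1, -2]].

[[0, -1, 2], [1, 2, -1], [-1, 1, -2]]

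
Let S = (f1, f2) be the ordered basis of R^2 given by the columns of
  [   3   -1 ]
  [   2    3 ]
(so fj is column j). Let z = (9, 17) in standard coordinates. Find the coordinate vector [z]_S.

We seek scalars with c_1 f1 + c_2 f2 = z; equivalently solve M c = z where the columns of M are f1, f2.
System: 3c_1 - c_2 = 9, 2c_1 + 3c_2 = 17; solving gives c_1 = 4, c_2 = 3.
Check: 4f1 + 3f2 = (9, 17).

(4, 3)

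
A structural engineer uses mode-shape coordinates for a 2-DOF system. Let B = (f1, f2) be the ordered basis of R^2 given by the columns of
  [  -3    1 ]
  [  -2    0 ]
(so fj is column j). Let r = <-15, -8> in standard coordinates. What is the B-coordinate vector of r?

We seek scalars with c_1 f1 + c_2 f2 = r; equivalently solve M c = r where the columns of M are f1, f2.
System: -3c_1 + c_2 = -15, -2c_1 + 0c_2 = -8; solving gives c_1 = 4, c_2 = -3.
Check: 4f1 - 3f2 = <-15, -8>.

<4, -3>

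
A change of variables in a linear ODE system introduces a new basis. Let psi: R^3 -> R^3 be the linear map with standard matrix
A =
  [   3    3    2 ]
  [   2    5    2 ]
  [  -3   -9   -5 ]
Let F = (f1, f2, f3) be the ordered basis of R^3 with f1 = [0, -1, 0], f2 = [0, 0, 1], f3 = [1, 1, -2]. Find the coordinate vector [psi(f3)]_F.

[-1, 2, 2]

Compute psi(f3) = A f3 = [2, 3, -2] in standard coordinates.
Then write this in F-coordinates: solve for y in y_1 f1 + ... + y_3 f3 = [2, 3, -2].
This gives y = [-1, 2, 2], which is column 3 of [psi]_F.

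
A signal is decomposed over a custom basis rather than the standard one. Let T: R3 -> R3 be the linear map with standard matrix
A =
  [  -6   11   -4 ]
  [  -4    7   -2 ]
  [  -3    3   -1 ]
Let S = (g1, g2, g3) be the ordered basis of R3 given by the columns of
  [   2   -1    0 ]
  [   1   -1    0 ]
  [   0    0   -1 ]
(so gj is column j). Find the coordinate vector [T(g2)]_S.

<-2, 1, 0>

Column 2 of [T]_S is the S-coordinate vector of T(g2).
In standard coordinates T(g2) = A g2 = <-5, -3, 0>.
Converting to S: <-5, -3, 0> = -2g1 + g2 + 0·g3, so the coordinate vector is <-2, 1, 0>.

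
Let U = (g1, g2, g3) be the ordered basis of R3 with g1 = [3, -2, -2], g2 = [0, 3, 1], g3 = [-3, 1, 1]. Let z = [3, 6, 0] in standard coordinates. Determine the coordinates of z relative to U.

[2, 3, 1]

We seek scalars with c_1 g1 + ... + c_3 g3 = z; equivalently solve M c = z where the columns of M are g1, ..., g3.
Gaussian elimination on [M | z] yields c = (2, 3, 1).
Check: 2g1 + 3g2 + g3 = [3, 6, 0].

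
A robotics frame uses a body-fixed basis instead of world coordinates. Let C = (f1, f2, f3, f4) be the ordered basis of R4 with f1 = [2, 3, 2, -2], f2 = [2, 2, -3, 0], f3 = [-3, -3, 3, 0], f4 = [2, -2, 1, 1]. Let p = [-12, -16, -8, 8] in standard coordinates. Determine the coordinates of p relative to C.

[-4, 4, 4, 0]

We seek scalars with c_1 f1 + ... + c_4 f4 = p; equivalently solve M c = p where the columns of M are f1, ..., f4.
Solving this 4x4 system gives c = (-4, 4, 4, 0).
Check: -4f1 + 4f2 + 4f3 + 0·f4 = [-12, -16, -8, 8].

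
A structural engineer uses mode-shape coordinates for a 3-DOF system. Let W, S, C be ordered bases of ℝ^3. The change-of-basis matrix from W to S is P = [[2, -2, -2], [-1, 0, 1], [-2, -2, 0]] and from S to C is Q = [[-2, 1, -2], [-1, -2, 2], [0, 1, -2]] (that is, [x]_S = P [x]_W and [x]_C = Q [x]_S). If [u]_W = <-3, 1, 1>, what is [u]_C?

Apply P to get S-coordinates <-10, 4, 4>, then Q to get C-coordinates.
The result is [u]_C = <16, 10, -4>.

<16, 10, -4>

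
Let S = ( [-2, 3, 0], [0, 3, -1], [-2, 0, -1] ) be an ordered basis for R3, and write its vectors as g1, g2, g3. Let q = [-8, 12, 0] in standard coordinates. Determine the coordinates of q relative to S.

Write q = c_1 g1 + ... + c_3 g3 and solve for the c_i.
Gaussian elimination on [M | q] yields c = (4, 0, 0).
Check: 4g1 + 0·g2 + 0·g3 = [-8, 12, 0].

[4, 0, 0]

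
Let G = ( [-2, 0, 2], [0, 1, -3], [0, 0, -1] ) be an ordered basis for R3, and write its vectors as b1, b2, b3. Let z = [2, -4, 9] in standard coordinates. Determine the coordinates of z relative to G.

Write z = c_1 b1 + ... + c_3 b3 and solve for the c_i.
Row-reducing the augmented matrix [M | z] gives c = (-1, -4, 1).
Check: -b1 - 4b2 + b3 = [2, -4, 9].

[-1, -4, 1]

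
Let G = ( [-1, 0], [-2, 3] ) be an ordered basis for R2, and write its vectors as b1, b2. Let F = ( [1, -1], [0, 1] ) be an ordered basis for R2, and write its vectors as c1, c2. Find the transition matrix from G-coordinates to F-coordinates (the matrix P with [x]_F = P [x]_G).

Column j of P is [bj]_F, since P maps G-coordinates to F-coordinates.
Expressing b1 in F: b1 = -c1 - c2, so column 1 of P is [-1, -1].
Doing the same for each bj gives P = [[-1, -2], [-1, 1]].

[[-1, -2], [-1, 1]]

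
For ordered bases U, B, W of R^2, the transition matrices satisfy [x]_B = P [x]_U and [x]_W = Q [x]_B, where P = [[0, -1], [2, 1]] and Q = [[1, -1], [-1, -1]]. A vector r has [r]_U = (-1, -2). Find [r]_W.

Apply P to get B-coordinates (2, -4), then Q to get W-coordinates.
The result is [r]_W = (6, 2).

(6, 2)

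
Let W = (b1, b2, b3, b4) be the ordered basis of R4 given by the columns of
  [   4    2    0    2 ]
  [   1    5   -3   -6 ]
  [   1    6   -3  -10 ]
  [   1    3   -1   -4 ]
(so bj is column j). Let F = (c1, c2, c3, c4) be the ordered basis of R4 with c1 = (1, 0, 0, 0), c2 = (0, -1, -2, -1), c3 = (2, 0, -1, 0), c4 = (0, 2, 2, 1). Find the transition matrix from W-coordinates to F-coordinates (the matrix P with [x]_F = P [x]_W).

Take x = bj: its W-coordinates are the j-th standard unit vector, so P e_j — column j of P — equals [bj]_F.
b1 = 2c1 - c2 + c3 + 0·c4, giving column 1 = (2, -1, 1, 0); repeating for each j gives P = [[2, 2, -2, -2], [-1, -1, -1, 2], [1, 0, 1, 2], [0, 2, -2, -2]].

[[2, 2, -2, -2], [-1, -1, -1, 2], [1, 0, 1, 2], [0, 2, -2, -2]]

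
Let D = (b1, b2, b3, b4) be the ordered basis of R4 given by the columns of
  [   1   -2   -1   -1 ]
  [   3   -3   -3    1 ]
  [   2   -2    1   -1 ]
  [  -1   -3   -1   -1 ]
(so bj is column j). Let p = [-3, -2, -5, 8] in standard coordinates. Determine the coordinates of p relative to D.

[-4, -3, 1, 4]

Write p = c_1 b1 + ... + c_4 b4 and solve for the c_i.
Solving this 4x4 system gives c = (-4, -3, 1, 4).
Check: -4b1 - 3b2 + b3 + 4b4 = [-3, -2, -5, 8].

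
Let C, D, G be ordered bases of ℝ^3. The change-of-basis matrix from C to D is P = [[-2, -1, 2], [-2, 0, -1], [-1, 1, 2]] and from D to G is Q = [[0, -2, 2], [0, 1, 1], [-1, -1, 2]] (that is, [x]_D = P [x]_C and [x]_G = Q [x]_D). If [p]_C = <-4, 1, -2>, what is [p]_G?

First [p]_D = P [p]_C = <3, 10, 1>.
Then [p]_G = Q [p]_D = <-18, 11, -11>.

<-18, 11, -11>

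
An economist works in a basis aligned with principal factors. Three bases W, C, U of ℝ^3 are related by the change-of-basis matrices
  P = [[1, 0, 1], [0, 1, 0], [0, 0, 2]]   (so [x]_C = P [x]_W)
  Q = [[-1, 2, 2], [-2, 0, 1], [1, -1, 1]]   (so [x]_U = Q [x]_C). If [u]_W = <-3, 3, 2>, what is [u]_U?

<15, 6, 0>

First [u]_C = P [u]_W = <-1, 3, 4>.
Then [u]_U = Q [u]_C = <15, 6, 0>.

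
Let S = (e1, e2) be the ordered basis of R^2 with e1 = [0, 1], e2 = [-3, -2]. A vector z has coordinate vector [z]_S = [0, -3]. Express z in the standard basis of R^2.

z = M [z]_S, where M has columns e1, e2.
Carrying out the matrix-vector product, z = [9, 6].

[9, 6]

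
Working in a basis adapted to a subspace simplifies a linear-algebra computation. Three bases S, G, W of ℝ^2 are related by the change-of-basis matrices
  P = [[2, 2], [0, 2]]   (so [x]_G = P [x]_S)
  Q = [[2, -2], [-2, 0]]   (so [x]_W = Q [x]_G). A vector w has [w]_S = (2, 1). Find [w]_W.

Apply P to get G-coordinates (6, 2), then Q to get W-coordinates.
The result is [w]_W = (8, -12).

(8, -12)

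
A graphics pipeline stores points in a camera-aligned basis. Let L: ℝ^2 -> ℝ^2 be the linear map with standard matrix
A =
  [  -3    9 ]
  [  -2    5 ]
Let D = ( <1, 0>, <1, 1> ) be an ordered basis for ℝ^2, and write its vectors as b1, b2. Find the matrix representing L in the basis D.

The j-th column of [L]_D is [L(bj)]_D.
L(b1) = A b1 = <-3, -2> = -b1 - 2b2, so column 1 is <-1, -2>.
Repeating for b2 and assembling the columns gives [[-1, 3], [-2, 3]].

[[-1, 3], [-2, 3]]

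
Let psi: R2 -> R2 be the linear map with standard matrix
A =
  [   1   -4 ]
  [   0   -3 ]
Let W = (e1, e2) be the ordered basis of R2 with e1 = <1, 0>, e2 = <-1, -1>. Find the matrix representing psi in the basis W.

With P the matrix whose columns are e1, e2, [psi]_W = P^(-1) A P.
Column by column: psi(e1) = A e1 = <1, 0>; its W-coordinates <1, 0> give column 1.
Continuing for each basis vector yields [psi]_W = [[1, 0], [0, -3]].

[[1, 0], [0, -3]]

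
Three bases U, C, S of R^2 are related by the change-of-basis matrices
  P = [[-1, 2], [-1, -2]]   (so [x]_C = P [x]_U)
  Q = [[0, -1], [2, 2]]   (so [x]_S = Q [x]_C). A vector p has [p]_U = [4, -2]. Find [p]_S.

[0, -16]

First [p]_C = P [p]_U = [-8, 0].
Then [p]_S = Q [p]_C = [0, -16].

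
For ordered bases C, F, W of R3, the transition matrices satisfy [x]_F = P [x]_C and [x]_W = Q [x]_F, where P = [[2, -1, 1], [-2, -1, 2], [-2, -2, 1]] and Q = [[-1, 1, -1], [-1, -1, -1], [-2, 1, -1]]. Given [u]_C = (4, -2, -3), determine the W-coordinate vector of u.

First [u]_F = P [u]_C = (7, -12, -7).
Then [u]_W = Q [u]_F = (-12, 12, -19).

(-12, 12, -19)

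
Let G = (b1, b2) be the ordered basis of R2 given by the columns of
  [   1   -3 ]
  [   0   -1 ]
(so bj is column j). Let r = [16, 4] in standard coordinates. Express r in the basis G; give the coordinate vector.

[4, -4]

We seek scalars with c_1 b1 + c_2 b2 = r; equivalently solve M c = r where the columns of M are b1, b2.
System: c_1 - 3c_2 = 16, 0c_1 - c_2 = 4; solving gives c_1 = 4, c_2 = -4.
Check: 4b1 - 4b2 = [16, 4].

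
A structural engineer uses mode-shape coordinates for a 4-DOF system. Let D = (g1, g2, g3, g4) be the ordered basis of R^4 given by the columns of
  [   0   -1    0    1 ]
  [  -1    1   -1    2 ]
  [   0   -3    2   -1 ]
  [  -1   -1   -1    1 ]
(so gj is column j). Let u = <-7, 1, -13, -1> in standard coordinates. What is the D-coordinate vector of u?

<-2, 3, -4, -4>

[u]_D is the unique c with M c = u, where M has columns g1, ..., g4.
Row-reducing the augmented matrix [M | u] gives c = (-2, 3, -4, -4).
Check: -2g1 + 3g2 - 4g3 - 4g4 = <-7, 1, -13, -1>.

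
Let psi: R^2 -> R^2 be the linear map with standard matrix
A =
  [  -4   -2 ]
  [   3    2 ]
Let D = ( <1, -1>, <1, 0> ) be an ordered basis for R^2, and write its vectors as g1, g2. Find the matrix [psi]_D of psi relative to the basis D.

With P the matrix whose columns are g1, g2, [psi]_D = P^(-1) A P.
Column by column: psi(g1) = A g1 = <-2, 1>; its D-coordinates <-1, -1> give column 1.
Continuing for each basis vector yields [psi]_D = [[-1, -3], [-1, -1]].

[[-1, -3], [-1, -1]]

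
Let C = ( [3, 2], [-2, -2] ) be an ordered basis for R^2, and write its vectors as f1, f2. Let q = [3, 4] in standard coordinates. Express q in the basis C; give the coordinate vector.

Write q = c_1 f1 + c_2 f2 and solve for the c_i.
System: 3c_1 - 2c_2 = 3, 2c_1 - 2c_2 = 4; solving gives c_1 = -1, c_2 = -3.
Check: -f1 - 3f2 = [3, 4].

[-1, -3]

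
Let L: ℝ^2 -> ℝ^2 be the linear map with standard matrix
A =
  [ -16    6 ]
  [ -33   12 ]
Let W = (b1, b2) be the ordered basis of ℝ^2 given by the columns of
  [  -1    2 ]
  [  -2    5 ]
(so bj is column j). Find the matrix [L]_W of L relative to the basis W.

Let P have columns b1, b2. Then [L]_W = P^(-1) A P.
Here det P = -1, so P^(-1) is integer; computing A P first and then P^(-1)(A P) gives [[-2, -2], [1, -2]].

[[-2, -2], [1, -2]]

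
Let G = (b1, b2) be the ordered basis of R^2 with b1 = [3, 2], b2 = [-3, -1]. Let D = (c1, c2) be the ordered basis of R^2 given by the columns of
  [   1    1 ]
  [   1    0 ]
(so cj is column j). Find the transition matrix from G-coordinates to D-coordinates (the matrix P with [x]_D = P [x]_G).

Let M have columns bj and N have columns cj. Then for every x, N [x]_D = x = M [x]_G, so P = N^(-1) M.
Since det N = -1, N^(-1) has integer entries; multiplying gives P = [[2, -1], [1, -2]].

[[2, -1], [1, -2]]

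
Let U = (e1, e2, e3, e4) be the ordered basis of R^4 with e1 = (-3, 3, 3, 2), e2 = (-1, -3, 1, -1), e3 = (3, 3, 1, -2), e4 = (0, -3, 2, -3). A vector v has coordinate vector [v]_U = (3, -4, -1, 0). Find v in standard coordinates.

(-8, 18, 4, 12)

The coordinates say v = 3e1 - 4e2 - e3 + 0·e4; adding the scaled basis vectors gives (-8, 18, 4, 12).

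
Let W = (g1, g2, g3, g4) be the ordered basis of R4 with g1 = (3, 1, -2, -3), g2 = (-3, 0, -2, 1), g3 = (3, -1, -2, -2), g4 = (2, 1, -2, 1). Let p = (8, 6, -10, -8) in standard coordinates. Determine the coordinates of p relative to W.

Write p = c_1 g1 + ... + c_4 g4 and solve for the c_i.
Gaussian elimination on [M | p] yields c = (4, 1, -1, 1).
Check: 4g1 + g2 - g3 + g4 = (8, 6, -10, -8).

(4, 1, -1, 1)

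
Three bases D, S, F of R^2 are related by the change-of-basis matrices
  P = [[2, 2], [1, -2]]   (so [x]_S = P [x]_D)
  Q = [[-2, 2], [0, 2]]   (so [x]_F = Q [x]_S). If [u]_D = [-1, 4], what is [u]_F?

[-30, -18]

Composing the changes, [u]_F = Q P [u]_D.
Q P = [[-2, -8], [2, -4]]; applying this to [-1, 4] gives [-30, -18].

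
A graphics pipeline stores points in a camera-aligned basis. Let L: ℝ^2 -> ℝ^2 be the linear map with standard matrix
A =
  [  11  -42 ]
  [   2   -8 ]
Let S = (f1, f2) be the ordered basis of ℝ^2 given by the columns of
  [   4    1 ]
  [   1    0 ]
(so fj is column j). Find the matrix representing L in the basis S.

The j-th column of [L]_S is [L(fj)]_S.
L(f1) = A f1 = <2, 0> = 0·f1 + 2f2, so column 1 is <0, 2>.
Repeating for f2 and assembling the columns gives [[0, 2], [2, 3]].

[[0, 2], [2, 3]]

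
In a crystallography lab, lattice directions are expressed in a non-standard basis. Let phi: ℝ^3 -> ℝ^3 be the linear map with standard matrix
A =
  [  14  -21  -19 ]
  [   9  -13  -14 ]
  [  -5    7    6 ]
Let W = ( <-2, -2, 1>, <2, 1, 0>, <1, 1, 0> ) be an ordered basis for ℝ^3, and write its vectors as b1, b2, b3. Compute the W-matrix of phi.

[[2, -3, 2], [1, 2, -3], [-3, -3, 3]]

With P the matrix whose columns are b1, ..., b3, [phi]_W = P^(-1) A P.
Column by column: phi(b1) = A b1 = <-5, -6, 2>; its W-coordinates <2, 1, -3> give column 1.
Continuing for each basis vector yields [phi]_W = [[2, -3, 2], [1, 2, -3], [-3, -3, 3]].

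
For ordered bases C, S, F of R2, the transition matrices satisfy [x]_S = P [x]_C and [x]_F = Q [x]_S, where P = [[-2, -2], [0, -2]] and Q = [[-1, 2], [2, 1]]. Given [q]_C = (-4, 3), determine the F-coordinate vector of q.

(-14, -2)

Composing the changes, [q]_F = Q P [q]_C.
Q P = [[2, -2], [-4, -6]]; applying this to (-4, 3) gives (-14, -2).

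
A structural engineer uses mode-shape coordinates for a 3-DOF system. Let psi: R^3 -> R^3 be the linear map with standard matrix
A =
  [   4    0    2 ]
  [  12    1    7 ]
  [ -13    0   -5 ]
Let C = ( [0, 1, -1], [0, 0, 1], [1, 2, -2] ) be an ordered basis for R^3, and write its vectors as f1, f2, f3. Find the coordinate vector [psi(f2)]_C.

[3, 2, 2]

Compute psi(f2) = A f2 = [2, 7, -5] in standard coordinates.
Then write this in C-coordinates: solve for y in y_1 f1 + ... + y_3 f3 = [2, 7, -5].
This gives y = [3, 2, 2], which is column 2 of [psi]_C.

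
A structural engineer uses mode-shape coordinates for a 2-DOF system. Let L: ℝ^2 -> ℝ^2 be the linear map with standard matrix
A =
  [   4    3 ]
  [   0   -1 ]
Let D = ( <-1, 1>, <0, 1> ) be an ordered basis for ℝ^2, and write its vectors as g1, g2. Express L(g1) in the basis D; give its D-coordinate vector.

Column 1 of [L]_D is the D-coordinate vector of L(g1).
In standard coordinates L(g1) = A g1 = <-1, -1>.
Converting to D: <-1, -1> = g1 - 2g2, so the coordinate vector is <1, -2>.

<1, -2>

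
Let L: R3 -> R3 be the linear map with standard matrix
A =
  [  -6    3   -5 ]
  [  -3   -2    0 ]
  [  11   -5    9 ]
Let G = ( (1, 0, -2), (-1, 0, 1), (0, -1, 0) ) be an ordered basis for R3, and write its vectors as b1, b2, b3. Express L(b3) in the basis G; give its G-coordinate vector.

Column 3 of [L]_G is the G-coordinate vector of L(b3).
In standard coordinates L(b3) = A b3 = (-3, 2, 5).
Converting to G: (-3, 2, 5) = -2b1 + b2 - 2b3, so the coordinate vector is (-2, 1, -2).

(-2, 1, -2)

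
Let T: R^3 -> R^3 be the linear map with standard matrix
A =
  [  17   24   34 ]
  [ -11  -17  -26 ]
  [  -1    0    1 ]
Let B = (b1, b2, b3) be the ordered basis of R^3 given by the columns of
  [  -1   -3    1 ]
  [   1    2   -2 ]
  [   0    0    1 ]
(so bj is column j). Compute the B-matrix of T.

[[0, 3, -3], [-2, 1, 0], [1, 3, 0]]

Let P have columns b1, ..., b3. Then [T]_B = P^(-1) A P.
Here det P = 1, so P^(-1) is integer; computing A P first and then P^(-1)(A P) gives [[0, 3, -3], [-2, 1, 0], [1, 3, 0]].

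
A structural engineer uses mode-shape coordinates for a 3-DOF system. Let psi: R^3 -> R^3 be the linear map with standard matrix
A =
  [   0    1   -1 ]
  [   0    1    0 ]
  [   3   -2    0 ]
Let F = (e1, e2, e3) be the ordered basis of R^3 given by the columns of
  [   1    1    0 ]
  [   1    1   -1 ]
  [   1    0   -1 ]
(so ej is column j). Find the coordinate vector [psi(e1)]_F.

Column 1 of [psi]_F is the F-coordinate vector of psi(e1).
In standard coordinates psi(e1) = A e1 = (0, 1, 1).
Converting to F: (0, 1, 1) = 0·e1 + 0·e2 - e3, so the coordinate vector is (0, 0, -1).

(0, 0, -1)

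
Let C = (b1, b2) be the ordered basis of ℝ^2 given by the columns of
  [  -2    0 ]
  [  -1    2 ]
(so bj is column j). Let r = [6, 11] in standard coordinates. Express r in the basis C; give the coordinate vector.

[r]_C is the unique c with M c = r, where M has columns b1, b2.
System: -2c_1 + 0c_2 = 6, -c_1 + 2c_2 = 11; solving gives c_1 = -3, c_2 = 4.
Check: -3b1 + 4b2 = [6, 11].

[-3, 4]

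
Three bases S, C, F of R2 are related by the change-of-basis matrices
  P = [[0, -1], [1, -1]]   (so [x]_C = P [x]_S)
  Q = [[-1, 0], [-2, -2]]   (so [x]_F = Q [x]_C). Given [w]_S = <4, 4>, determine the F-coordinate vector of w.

<4, 8>

Composing the changes, [w]_F = Q P [w]_S.
Q P = [[0, 1], [-2, 4]]; applying this to <4, 4> gives <4, 8>.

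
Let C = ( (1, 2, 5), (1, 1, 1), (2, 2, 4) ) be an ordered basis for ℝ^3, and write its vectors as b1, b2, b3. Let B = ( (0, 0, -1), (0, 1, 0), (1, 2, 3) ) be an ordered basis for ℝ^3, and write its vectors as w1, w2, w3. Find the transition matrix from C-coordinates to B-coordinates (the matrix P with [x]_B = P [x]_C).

Take x = bj: its C-coordinates are the j-th standard unit vector, so P e_j — column j of P — equals [bj]_B.
b1 = -2w1 + 0·w2 + w3, giving column 1 = (-2, 0, 1); repeating for each j gives P = [[-2, 2, 2], [0, -1, -2], [1, 1, 2]].

[[-2, 2, 2], [0, -1, -2], [1, 1, 2]]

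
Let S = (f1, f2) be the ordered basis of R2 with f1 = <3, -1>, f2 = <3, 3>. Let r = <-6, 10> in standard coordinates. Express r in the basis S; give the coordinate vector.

<-4, 2>

[r]_S is the unique c with M c = r, where M has columns f1, f2.
System: 3c_1 + 3c_2 = -6, -c_1 + 3c_2 = 10; solving gives c_1 = -4, c_2 = 2.
Check: -4f1 + 2f2 = <-6, 10>.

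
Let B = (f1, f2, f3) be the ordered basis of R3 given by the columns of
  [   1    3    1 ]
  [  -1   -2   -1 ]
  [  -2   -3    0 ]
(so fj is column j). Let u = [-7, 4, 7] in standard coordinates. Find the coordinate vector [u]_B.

[1, -3, 1]

Write u = c_1 f1 + ... + c_3 f3 and solve for the c_i.
Row-reducing the augmented matrix [M | u] gives c = (1, -3, 1).
Check: f1 - 3f2 + f3 = [-7, 4, 7].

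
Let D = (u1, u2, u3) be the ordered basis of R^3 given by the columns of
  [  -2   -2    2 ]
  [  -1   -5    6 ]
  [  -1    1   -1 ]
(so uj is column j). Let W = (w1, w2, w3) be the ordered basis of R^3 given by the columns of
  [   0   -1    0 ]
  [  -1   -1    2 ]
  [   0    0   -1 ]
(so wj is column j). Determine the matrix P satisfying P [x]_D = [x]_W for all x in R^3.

[[1, 1, -2], [2, 2, -2], [1, -1, 1]]

Take x = uj: its D-coordinates are the j-th standard unit vector, so P e_j — column j of P — equals [uj]_W.
u1 = w1 + 2w2 + w3, giving column 1 = (1, 2, 1); repeating for each j gives P = [[1, 1, -2], [2, 2, -2], [1, -1, 1]].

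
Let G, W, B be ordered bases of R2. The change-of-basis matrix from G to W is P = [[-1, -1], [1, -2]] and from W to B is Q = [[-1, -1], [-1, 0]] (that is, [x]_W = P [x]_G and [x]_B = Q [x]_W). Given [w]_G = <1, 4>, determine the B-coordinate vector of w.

Composing the changes, [w]_B = Q P [w]_G.
Q P = [[0, 3], [1, 1]]; applying this to <1, 4> gives <12, 5>.

<12, 5>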